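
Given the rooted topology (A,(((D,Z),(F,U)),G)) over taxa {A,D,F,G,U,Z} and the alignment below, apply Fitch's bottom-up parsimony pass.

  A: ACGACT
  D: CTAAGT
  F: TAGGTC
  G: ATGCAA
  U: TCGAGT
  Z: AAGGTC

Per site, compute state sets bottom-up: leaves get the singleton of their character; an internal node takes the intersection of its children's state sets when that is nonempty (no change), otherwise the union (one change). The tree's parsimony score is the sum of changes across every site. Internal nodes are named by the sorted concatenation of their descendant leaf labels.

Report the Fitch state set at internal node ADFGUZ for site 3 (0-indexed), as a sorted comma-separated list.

DZ@0: {C} ∪ {A} = {A,C} (union, +1)
FU@0: {T} ∩ {T} = {T} (intersection, +0)
DFUZ@0: {A,C} ∪ {T} = {A,C,T} (union, +1)
DFGUZ@0: {A,C,T} ∩ {A} = {A} (intersection, +0)
ADFGUZ@0: {A} ∩ {A} = {A} (intersection, +0)
DZ@1: {T} ∪ {A} = {A,T} (union, +1)
FU@1: {A} ∪ {C} = {A,C} (union, +1)
DFUZ@1: {A,T} ∩ {A,C} = {A} (intersection, +0)
DFGUZ@1: {A} ∪ {T} = {A,T} (union, +1)
ADFGUZ@1: {C} ∪ {A,T} = {A,C,T} (union, +1)
DZ@2: {A} ∪ {G} = {A,G} (union, +1)
FU@2: {G} ∩ {G} = {G} (intersection, +0)
DFUZ@2: {A,G} ∩ {G} = {G} (intersection, +0)
DFGUZ@2: {G} ∩ {G} = {G} (intersection, +0)
ADFGUZ@2: {G} ∩ {G} = {G} (intersection, +0)
DZ@3: {A} ∪ {G} = {A,G} (union, +1)
FU@3: {G} ∪ {A} = {A,G} (union, +1)
DFUZ@3: {A,G} ∩ {A,G} = {A,G} (intersection, +0)
DFGUZ@3: {A,G} ∪ {C} = {A,C,G} (union, +1)
ADFGUZ@3: {A} ∩ {A,C,G} = {A} (intersection, +0)
DZ@4: {G} ∪ {T} = {G,T} (union, +1)
FU@4: {T} ∪ {G} = {G,T} (union, +1)
DFUZ@4: {G,T} ∩ {G,T} = {G,T} (intersection, +0)
DFGUZ@4: {G,T} ∪ {A} = {A,G,T} (union, +1)
ADFGUZ@4: {C} ∪ {A,G,T} = {A,C,G,T} (union, +1)
DZ@5: {T} ∪ {C} = {C,T} (union, +1)
FU@5: {C} ∪ {T} = {C,T} (union, +1)
DFUZ@5: {C,T} ∩ {C,T} = {C,T} (intersection, +0)
DFGUZ@5: {C,T} ∪ {A} = {A,C,T} (union, +1)
ADFGUZ@5: {T} ∩ {A,C,T} = {T} (intersection, +0)
per-site changes: [2, 4, 1, 3, 4, 3]; total = 17

A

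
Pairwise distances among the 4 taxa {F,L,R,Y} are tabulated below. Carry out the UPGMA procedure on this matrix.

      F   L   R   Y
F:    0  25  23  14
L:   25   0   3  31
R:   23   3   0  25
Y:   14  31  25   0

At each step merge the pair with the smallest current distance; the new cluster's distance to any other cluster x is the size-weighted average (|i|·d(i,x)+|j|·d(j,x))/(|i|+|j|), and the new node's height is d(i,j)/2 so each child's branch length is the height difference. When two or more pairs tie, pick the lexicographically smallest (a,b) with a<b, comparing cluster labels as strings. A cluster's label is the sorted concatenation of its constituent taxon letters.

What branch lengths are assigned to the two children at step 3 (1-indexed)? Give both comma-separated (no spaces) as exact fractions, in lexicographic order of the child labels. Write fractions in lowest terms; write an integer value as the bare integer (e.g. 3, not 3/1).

1. join L+R (d=3) ⇒ LR; edges |L|=3/2, |R|=3/2
  updated: d(F,LR)=24, d(LR,Y)=28
2. join F+Y (d=14) ⇒ FY; edges |F|=7, |Y|=7
  updated: d(FY,LR)=26
3. join FY+LR (d=26) ⇒ FLRY; edges |FY|=6, |LR|=23/2
final tree: ((F:7,Y:7):6,(L:3/2,R:3/2):23/2)
total length: 69/2

6,23/2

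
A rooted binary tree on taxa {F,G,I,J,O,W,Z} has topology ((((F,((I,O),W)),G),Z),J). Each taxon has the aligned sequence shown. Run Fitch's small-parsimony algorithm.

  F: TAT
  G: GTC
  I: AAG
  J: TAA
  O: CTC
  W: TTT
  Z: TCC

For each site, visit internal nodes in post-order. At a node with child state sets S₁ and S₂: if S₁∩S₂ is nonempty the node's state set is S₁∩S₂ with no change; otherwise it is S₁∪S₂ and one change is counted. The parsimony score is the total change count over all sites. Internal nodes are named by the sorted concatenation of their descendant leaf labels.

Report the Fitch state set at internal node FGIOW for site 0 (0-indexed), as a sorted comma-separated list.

G,T

IO@0: {A} ∪ {C} = {A,C} (union, +1)
IOW@0: {A,C} ∪ {T} = {A,C,T} (union, +1)
FIOW@0: {T} ∩ {A,C,T} = {T} (intersection, +0)
FGIOW@0: {T} ∪ {G} = {G,T} (union, +1)
FGIOWZ@0: {G,T} ∩ {T} = {T} (intersection, +0)
FGIJOWZ@0: {T} ∩ {T} = {T} (intersection, +0)
IO@1: {A} ∪ {T} = {A,T} (union, +1)
IOW@1: {A,T} ∩ {T} = {T} (intersection, +0)
FIOW@1: {A} ∪ {T} = {A,T} (union, +1)
FGIOW@1: {A,T} ∩ {T} = {T} (intersection, +0)
FGIOWZ@1: {T} ∪ {C} = {C,T} (union, +1)
FGIJOWZ@1: {C,T} ∪ {A} = {A,C,T} (union, +1)
IO@2: {G} ∪ {C} = {C,G} (union, +1)
IOW@2: {C,G} ∪ {T} = {C,G,T} (union, +1)
FIOW@2: {T} ∩ {C,G,T} = {T} (intersection, +0)
FGIOW@2: {T} ∪ {C} = {C,T} (union, +1)
FGIOWZ@2: {C,T} ∩ {C} = {C} (intersection, +0)
FGIJOWZ@2: {C} ∪ {A} = {A,C} (union, +1)
per-site changes: [3, 4, 4]; total = 11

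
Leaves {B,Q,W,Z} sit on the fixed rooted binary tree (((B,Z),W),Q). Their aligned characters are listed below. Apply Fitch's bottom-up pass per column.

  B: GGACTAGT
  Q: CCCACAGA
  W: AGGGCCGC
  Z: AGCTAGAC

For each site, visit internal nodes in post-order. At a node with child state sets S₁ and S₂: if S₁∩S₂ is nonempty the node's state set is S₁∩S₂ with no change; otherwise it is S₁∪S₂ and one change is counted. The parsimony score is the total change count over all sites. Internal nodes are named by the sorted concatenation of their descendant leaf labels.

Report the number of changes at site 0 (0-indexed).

2

BZ@0: {G} ∪ {A} = {A,G} (union, +1)
BWZ@0: {A,G} ∩ {A} = {A} (intersection, +0)
BQWZ@0: {A} ∪ {C} = {A,C} (union, +1)
BZ@1: {G} ∩ {G} = {G} (intersection, +0)
BWZ@1: {G} ∩ {G} = {G} (intersection, +0)
BQWZ@1: {G} ∪ {C} = {C,G} (union, +1)
BZ@2: {A} ∪ {C} = {A,C} (union, +1)
BWZ@2: {A,C} ∪ {G} = {A,C,G} (union, +1)
BQWZ@2: {A,C,G} ∩ {C} = {C} (intersection, +0)
BZ@3: {C} ∪ {T} = {C,T} (union, +1)
BWZ@3: {C,T} ∪ {G} = {C,G,T} (union, +1)
BQWZ@3: {C,G,T} ∪ {A} = {A,C,G,T} (union, +1)
BZ@4: {T} ∪ {A} = {A,T} (union, +1)
BWZ@4: {A,T} ∪ {C} = {A,C,T} (union, +1)
BQWZ@4: {A,C,T} ∩ {C} = {C} (intersection, +0)
BZ@5: {A} ∪ {G} = {A,G} (union, +1)
BWZ@5: {A,G} ∪ {C} = {A,C,G} (union, +1)
BQWZ@5: {A,C,G} ∩ {A} = {A} (intersection, +0)
BZ@6: {G} ∪ {A} = {A,G} (union, +1)
BWZ@6: {A,G} ∩ {G} = {G} (intersection, +0)
BQWZ@6: {G} ∩ {G} = {G} (intersection, +0)
BZ@7: {T} ∪ {C} = {C,T} (union, +1)
BWZ@7: {C,T} ∩ {C} = {C} (intersection, +0)
BQWZ@7: {C} ∪ {A} = {A,C} (union, +1)
per-site changes: [2, 1, 2, 3, 2, 2, 1, 2]; total = 15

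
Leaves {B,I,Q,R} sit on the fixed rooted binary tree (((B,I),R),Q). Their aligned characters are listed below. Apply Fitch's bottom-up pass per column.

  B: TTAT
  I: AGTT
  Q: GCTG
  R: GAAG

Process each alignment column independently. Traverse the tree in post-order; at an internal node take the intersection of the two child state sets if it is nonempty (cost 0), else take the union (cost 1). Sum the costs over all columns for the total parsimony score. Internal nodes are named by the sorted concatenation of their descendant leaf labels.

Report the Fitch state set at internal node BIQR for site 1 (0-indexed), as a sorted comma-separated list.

site 0, node BI: B={T} ∪ I={A} → {A,T} (+1)
site 0, node BIR: BI={A,T} ∪ R={G} → {A,G,T} (+1)
site 0, node BIQR: BIR={A,G,T} ∩ Q={G} → {G} (+0)
site 1, node BI: B={T} ∪ I={G} → {G,T} (+1)
site 1, node BIR: BI={G,T} ∪ R={A} → {A,G,T} (+1)
site 1, node BIQR: BIR={A,G,T} ∪ Q={C} → {A,C,G,T} (+1)
site 2, node BI: B={A} ∪ I={T} → {A,T} (+1)
site 2, node BIR: BI={A,T} ∩ R={A} → {A} (+0)
site 2, node BIQR: BIR={A} ∪ Q={T} → {A,T} (+1)
site 3, node BI: B={T} ∩ I={T} → {T} (+0)
site 3, node BIR: BI={T} ∪ R={G} → {G,T} (+1)
site 3, node BIQR: BIR={G,T} ∩ Q={G} → {G} (+0)
per-site changes: [2, 3, 2, 1]; total = 8

A,C,G,T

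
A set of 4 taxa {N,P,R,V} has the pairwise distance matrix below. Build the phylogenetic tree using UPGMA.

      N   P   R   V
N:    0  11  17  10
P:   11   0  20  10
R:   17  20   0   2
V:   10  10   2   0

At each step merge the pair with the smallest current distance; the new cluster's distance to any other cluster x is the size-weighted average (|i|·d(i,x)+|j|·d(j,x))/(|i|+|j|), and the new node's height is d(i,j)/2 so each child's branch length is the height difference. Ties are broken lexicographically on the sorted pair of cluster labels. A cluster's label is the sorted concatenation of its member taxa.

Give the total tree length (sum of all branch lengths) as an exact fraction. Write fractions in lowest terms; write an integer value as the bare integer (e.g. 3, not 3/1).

step 1: merge (R,V) at d=2; branch lengths R→1, V→1; new cluster RV
  updated: d(N,RV)=27/2, d(P,RV)=15
step 2: merge (N,P) at d=11; branch lengths N→11/2, P→11/2; new cluster NP
  updated: d(NP,RV)=57/4
step 3: merge (NP,RV) at d=57/4; branch lengths NP→13/8, RV→49/8; new cluster NPRV
final tree: ((N:11/2,P:11/2):13/8,(R:1,V:1):49/8)
total length: 83/4

83/4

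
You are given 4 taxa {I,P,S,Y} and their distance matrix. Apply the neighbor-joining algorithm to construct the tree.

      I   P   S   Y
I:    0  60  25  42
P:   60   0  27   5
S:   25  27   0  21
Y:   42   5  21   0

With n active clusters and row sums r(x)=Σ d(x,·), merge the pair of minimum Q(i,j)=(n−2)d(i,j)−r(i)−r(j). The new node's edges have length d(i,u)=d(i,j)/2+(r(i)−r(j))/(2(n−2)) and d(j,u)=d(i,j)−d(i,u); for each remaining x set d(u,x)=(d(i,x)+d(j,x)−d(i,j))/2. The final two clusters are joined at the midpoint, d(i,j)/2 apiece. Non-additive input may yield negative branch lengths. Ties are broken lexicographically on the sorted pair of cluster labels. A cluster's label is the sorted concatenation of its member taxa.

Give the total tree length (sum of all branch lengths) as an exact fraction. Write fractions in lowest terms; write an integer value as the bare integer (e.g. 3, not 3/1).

105/2

1. join I+S (d=25, Q=-150) ⇒ IS; edges |I|=26, |S|=-1
  updated: d(IS,P)=31, d(IS,Y)=19
2. join IS+P (d=31, Q=-55) ⇒ IPS; edges |IS|=45/2, |P|=17/2
  updated: d(IPS,Y)=-7/2
3. join IPS+Y (d=-7/2) ⇒ IPSY; edges |IPS|=-7/4, |Y|=-7/4
final tree: (((I:26,S:-1):45/2,P:17/2):-7/4,Y:-7/4)
total length: 105/2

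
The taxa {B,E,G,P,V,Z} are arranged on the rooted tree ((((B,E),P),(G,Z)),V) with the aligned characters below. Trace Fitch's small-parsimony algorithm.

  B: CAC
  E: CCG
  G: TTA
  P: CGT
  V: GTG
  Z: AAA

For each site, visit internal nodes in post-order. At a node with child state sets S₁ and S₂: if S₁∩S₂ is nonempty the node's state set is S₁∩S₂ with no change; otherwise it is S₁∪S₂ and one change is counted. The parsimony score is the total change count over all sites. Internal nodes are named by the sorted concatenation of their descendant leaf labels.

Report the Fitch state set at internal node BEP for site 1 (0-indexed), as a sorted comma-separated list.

A,C,G

site 0, node BE: B={C} ∩ E={C} → {C} (+0)
site 0, node BEP: BE={C} ∩ P={C} → {C} (+0)
site 0, node GZ: G={T} ∪ Z={A} → {A,T} (+1)
site 0, node BEGPZ: BEP={C} ∪ GZ={A,T} → {A,C,T} (+1)
site 0, node BEGPVZ: BEGPZ={A,C,T} ∪ V={G} → {A,C,G,T} (+1)
site 1, node BE: B={A} ∪ E={C} → {A,C} (+1)
site 1, node BEP: BE={A,C} ∪ P={G} → {A,C,G} (+1)
site 1, node GZ: G={T} ∪ Z={A} → {A,T} (+1)
site 1, node BEGPZ: BEP={A,C,G} ∩ GZ={A,T} → {A} (+0)
site 1, node BEGPVZ: BEGPZ={A} ∪ V={T} → {A,T} (+1)
site 2, node BE: B={C} ∪ E={G} → {C,G} (+1)
site 2, node BEP: BE={C,G} ∪ P={T} → {C,G,T} (+1)
site 2, node GZ: G={A} ∩ Z={A} → {A} (+0)
site 2, node BEGPZ: BEP={C,G,T} ∪ GZ={A} → {A,C,G,T} (+1)
site 2, node BEGPVZ: BEGPZ={A,C,G,T} ∩ V={G} → {G} (+0)
per-site changes: [3, 4, 3]; total = 10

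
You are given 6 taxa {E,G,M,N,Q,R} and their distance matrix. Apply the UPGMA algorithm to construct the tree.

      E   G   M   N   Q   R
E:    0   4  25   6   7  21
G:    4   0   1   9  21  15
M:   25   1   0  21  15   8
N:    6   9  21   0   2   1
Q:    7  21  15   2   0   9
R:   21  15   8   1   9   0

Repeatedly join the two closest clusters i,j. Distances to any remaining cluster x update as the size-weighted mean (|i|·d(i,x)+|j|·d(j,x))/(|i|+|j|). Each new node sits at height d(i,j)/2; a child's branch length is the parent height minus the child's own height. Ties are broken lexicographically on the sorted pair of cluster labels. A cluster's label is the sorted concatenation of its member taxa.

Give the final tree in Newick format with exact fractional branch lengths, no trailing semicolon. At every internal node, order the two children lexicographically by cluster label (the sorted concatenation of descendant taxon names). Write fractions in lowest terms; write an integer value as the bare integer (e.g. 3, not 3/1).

((E:17/3,((N:1/2,R:1/2):9/4,Q:11/4):35/12):41/24,(G:1/2,M:1/2):55/8)

step 1: merge (G,M) at d=1; branch lengths G→1/2, M→1/2; new cluster GM
  updated: d(E,GM)=29/2, d(GM,N)=15, d(GM,Q)=18, d(GM,R)=23/2
step 2: merge (N,R) at d=1; branch lengths N→1/2, R→1/2; new cluster NR
  updated: d(E,NR)=27/2, d(GM,NR)=53/4, d(NR,Q)=11/2
step 3: merge (NR,Q) at d=11/2; branch lengths NR→9/4, Q→11/4; new cluster NQR
  updated: d(E,NQR)=34/3, d(GM,NQR)=89/6
step 4: merge (E,NQR) at d=34/3; branch lengths E→17/3, NQR→35/12; new cluster ENQR
  updated: d(ENQR,GM)=59/4
step 5: merge (ENQR,GM) at d=59/4; branch lengths ENQR→41/24, GM→55/8; new cluster EGMNQR
final tree: ((E:17/3,((N:1/2,R:1/2):9/4,Q:11/4):35/12):41/24,(G:1/2,M:1/2):55/8)
total length: 145/6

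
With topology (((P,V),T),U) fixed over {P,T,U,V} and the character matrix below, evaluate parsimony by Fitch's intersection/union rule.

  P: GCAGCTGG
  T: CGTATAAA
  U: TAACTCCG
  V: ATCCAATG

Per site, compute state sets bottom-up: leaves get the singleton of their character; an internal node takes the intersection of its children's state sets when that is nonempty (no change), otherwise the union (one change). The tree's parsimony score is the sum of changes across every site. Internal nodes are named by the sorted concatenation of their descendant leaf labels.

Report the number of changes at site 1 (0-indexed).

site 0, node PV: P={G} ∪ V={A} → {A,G} (+1)
site 0, node PTV: PV={A,G} ∪ T={C} → {A,C,G} (+1)
site 0, node PTUV: PTV={A,C,G} ∪ U={T} → {A,C,G,T} (+1)
site 1, node PV: P={C} ∪ V={T} → {C,T} (+1)
site 1, node PTV: PV={C,T} ∪ T={G} → {C,G,T} (+1)
site 1, node PTUV: PTV={C,G,T} ∪ U={A} → {A,C,G,T} (+1)
site 2, node PV: P={A} ∪ V={C} → {A,C} (+1)
site 2, node PTV: PV={A,C} ∪ T={T} → {A,C,T} (+1)
site 2, node PTUV: PTV={A,C,T} ∩ U={A} → {A} (+0)
site 3, node PV: P={G} ∪ V={C} → {C,G} (+1)
site 3, node PTV: PV={C,G} ∪ T={A} → {A,C,G} (+1)
site 3, node PTUV: PTV={A,C,G} ∩ U={C} → {C} (+0)
site 4, node PV: P={C} ∪ V={A} → {A,C} (+1)
site 4, node PTV: PV={A,C} ∪ T={T} → {A,C,T} (+1)
site 4, node PTUV: PTV={A,C,T} ∩ U={T} → {T} (+0)
site 5, node PV: P={T} ∪ V={A} → {A,T} (+1)
site 5, node PTV: PV={A,T} ∩ T={A} → {A} (+0)
site 5, node PTUV: PTV={A} ∪ U={C} → {A,C} (+1)
site 6, node PV: P={G} ∪ V={T} → {G,T} (+1)
site 6, node PTV: PV={G,T} ∪ T={A} → {A,G,T} (+1)
site 6, node PTUV: PTV={A,G,T} ∪ U={C} → {A,C,G,T} (+1)
site 7, node PV: P={G} ∩ V={G} → {G} (+0)
site 7, node PTV: PV={G} ∪ T={A} → {A,G} (+1)
site 7, node PTUV: PTV={A,G} ∩ U={G} → {G} (+0)
per-site changes: [3, 3, 2, 2, 2, 2, 3, 1]; total = 18

3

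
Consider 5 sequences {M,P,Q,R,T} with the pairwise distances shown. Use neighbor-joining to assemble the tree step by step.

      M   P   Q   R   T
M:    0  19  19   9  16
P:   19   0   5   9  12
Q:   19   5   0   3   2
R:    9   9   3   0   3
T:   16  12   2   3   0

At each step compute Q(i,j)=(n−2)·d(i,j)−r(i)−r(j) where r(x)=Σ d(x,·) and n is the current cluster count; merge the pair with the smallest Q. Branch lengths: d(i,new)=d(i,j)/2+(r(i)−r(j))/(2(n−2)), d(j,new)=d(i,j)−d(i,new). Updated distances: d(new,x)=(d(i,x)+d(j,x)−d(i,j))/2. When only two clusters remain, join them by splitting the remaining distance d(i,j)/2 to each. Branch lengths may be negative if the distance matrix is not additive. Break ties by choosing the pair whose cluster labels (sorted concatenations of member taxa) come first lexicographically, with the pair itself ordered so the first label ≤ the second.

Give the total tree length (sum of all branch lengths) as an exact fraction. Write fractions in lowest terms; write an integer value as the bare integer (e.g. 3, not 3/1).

43/2

step 1: merge (M,R) at d=9, Q=-60; branch lengths M→11, R→-2; new cluster MR
  updated: d(MR,P)=19/2, d(MR,Q)=13/2, d(MR,T)=5
step 2: merge (MR,T) at d=5, Q=-30; branch lengths MR→3, T→2; new cluster MRT
  updated: d(MRT,P)=33/4, d(MRT,Q)=7/4
step 3: merge (MRT,P) at d=33/4, Q=-15; branch lengths MRT→5/2, P→23/4; new cluster MPRT
  updated: d(MPRT,Q)=-3/4
step 4: merge (MPRT,Q) at d=-3/4; branch lengths MPRT→-3/8, Q→-3/8; new cluster MPQRT
final tree: ((((M:11,R:-2):3,T:2):5/2,P:23/4):-3/8,Q:-3/8)
total length: 43/2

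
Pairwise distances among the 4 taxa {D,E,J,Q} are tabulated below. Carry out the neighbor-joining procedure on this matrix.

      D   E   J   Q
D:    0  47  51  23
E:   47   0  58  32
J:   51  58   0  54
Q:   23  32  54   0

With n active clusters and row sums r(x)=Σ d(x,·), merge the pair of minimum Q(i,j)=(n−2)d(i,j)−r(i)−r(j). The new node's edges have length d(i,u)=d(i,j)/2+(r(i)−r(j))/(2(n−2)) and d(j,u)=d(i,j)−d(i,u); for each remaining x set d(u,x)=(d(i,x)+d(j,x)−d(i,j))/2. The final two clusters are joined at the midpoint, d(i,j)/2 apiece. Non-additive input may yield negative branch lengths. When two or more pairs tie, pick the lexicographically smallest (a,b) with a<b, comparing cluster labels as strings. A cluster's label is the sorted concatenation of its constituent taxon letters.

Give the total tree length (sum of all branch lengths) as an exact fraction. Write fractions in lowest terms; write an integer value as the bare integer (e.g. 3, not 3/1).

173/2

step 1: merge (D,Q) at d=23, Q=-184; branch lengths D→29/2, Q→17/2; new cluster DQ
  updated: d(DQ,E)=28, d(DQ,J)=41
step 2: merge (DQ,E) at d=28, Q=-127; branch lengths DQ→11/2, E→45/2; new cluster DEQ
  updated: d(DEQ,J)=71/2
step 3: merge (DEQ,J) at d=71/2; branch lengths DEQ→71/4, J→71/4; new cluster DEJQ
final tree: (((D:29/2,Q:17/2):11/2,E:45/2):71/4,J:71/4)
total length: 173/2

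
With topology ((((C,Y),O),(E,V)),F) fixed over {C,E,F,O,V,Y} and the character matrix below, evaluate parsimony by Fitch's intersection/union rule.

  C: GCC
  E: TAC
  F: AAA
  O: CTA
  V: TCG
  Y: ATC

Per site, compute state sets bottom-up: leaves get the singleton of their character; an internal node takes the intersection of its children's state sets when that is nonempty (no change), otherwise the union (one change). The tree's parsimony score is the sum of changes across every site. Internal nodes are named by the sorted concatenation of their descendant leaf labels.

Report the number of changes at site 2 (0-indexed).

3

[col 0] CY: children C:{G}, Y:{A} ∪→ {A,G}; cost 1
[col 0] COY: children CY:{A,G}, O:{C} ∪→ {A,C,G}; cost 1
[col 0] EV: children E:{T}, V:{T} ∩→ {T}; cost 0
[col 0] CEOVY: children COY:{A,C,G}, EV:{T} ∪→ {A,C,G,T}; cost 1
[col 0] CEFOVY: children CEOVY:{A,C,G,T}, F:{A} ∩→ {A}; cost 0
[col 1] CY: children C:{C}, Y:{T} ∪→ {C,T}; cost 1
[col 1] COY: children CY:{C,T}, O:{T} ∩→ {T}; cost 0
[col 1] EV: children E:{A}, V:{C} ∪→ {A,C}; cost 1
[col 1] CEOVY: children COY:{T}, EV:{A,C} ∪→ {A,C,T}; cost 1
[col 1] CEFOVY: children CEOVY:{A,C,T}, F:{A} ∩→ {A}; cost 0
[col 2] CY: children C:{C}, Y:{C} ∩→ {C}; cost 0
[col 2] COY: children CY:{C}, O:{A} ∪→ {A,C}; cost 1
[col 2] EV: children E:{C}, V:{G} ∪→ {C,G}; cost 1
[col 2] CEOVY: children COY:{A,C}, EV:{C,G} ∩→ {C}; cost 0
[col 2] CEFOVY: children CEOVY:{C}, F:{A} ∪→ {A,C}; cost 1
per-site changes: [3, 3, 3]; total = 9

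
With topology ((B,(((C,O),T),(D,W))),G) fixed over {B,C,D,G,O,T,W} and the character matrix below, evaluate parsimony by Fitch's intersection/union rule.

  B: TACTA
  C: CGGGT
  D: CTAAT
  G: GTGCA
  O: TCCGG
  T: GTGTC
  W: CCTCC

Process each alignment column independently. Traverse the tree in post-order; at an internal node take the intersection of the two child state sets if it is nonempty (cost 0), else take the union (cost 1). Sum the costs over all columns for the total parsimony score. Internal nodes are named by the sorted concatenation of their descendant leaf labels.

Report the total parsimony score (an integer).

20

CO@0: {C} ∪ {T} = {C,T} (union, +1)
COT@0: {C,T} ∪ {G} = {C,G,T} (union, +1)
DW@0: {C} ∩ {C} = {C} (intersection, +0)
CDOTW@0: {C,G,T} ∩ {C} = {C} (intersection, +0)
BCDOTW@0: {T} ∪ {C} = {C,T} (union, +1)
BCDGOTW@0: {C,T} ∪ {G} = {C,G,T} (union, +1)
CO@1: {G} ∪ {C} = {C,G} (union, +1)
COT@1: {C,G} ∪ {T} = {C,G,T} (union, +1)
DW@1: {T} ∪ {C} = {C,T} (union, +1)
CDOTW@1: {C,G,T} ∩ {C,T} = {C,T} (intersection, +0)
BCDOTW@1: {A} ∪ {C,T} = {A,C,T} (union, +1)
BCDGOTW@1: {A,C,T} ∩ {T} = {T} (intersection, +0)
CO@2: {G} ∪ {C} = {C,G} (union, +1)
COT@2: {C,G} ∩ {G} = {G} (intersection, +0)
DW@2: {A} ∪ {T} = {A,T} (union, +1)
CDOTW@2: {G} ∪ {A,T} = {A,G,T} (union, +1)
BCDOTW@2: {C} ∪ {A,G,T} = {A,C,G,T} (union, +1)
BCDGOTW@2: {A,C,G,T} ∩ {G} = {G} (intersection, +0)
CO@3: {G} ∩ {G} = {G} (intersection, +0)
COT@3: {G} ∪ {T} = {G,T} (union, +1)
DW@3: {A} ∪ {C} = {A,C} (union, +1)
CDOTW@3: {G,T} ∪ {A,C} = {A,C,G,T} (union, +1)
BCDOTW@3: {T} ∩ {A,C,G,T} = {T} (intersection, +0)
BCDGOTW@3: {T} ∪ {C} = {C,T} (union, +1)
CO@4: {T} ∪ {G} = {G,T} (union, +1)
COT@4: {G,T} ∪ {C} = {C,G,T} (union, +1)
DW@4: {T} ∪ {C} = {C,T} (union, +1)
CDOTW@4: {C,G,T} ∩ {C,T} = {C,T} (intersection, +0)
BCDOTW@4: {A} ∪ {C,T} = {A,C,T} (union, +1)
BCDGOTW@4: {A,C,T} ∩ {A} = {A} (intersection, +0)
per-site changes: [4, 4, 4, 4, 4]; total = 20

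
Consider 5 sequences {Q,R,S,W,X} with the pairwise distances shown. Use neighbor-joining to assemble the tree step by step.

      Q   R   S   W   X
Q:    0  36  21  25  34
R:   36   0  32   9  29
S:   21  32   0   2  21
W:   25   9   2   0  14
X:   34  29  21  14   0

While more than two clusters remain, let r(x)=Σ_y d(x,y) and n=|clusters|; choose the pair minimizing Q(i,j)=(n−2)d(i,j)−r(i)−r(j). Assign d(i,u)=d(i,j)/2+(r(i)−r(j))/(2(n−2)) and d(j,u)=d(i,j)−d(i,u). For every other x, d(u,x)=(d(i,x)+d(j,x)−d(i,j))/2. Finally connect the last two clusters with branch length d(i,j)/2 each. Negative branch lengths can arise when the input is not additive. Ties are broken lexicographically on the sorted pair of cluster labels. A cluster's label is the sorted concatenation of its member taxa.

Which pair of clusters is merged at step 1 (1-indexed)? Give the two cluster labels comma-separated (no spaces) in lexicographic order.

Q,S

iteration 1: select Q,S (d=21, Q=-129); attach at lengths (103/6, 23/6); label the merged cluster QS
  updated: d(QS,R)=47/2, d(QS,W)=3, d(QS,X)=17
iteration 2: select QS,X (d=17, Q=-139/2); attach at lengths (35/8, 101/8); label the merged cluster QSX
  updated: d(QSX,R)=71/4, d(QSX,W)=0
iteration 3: select QSX,R (d=71/4, Q=-107/4); attach at lengths (35/8, 107/8); label the merged cluster QRSX
  updated: d(QRSX,W)=-35/8
iteration 4: select QRSX,W (d=-35/8); attach at lengths (-35/16, -35/16); label the merged cluster QRSWX
final tree: ((((Q:103/6,S:23/6):35/8,X:101/8):35/8,R:107/8):-35/16,W:-35/16)
total length: 411/8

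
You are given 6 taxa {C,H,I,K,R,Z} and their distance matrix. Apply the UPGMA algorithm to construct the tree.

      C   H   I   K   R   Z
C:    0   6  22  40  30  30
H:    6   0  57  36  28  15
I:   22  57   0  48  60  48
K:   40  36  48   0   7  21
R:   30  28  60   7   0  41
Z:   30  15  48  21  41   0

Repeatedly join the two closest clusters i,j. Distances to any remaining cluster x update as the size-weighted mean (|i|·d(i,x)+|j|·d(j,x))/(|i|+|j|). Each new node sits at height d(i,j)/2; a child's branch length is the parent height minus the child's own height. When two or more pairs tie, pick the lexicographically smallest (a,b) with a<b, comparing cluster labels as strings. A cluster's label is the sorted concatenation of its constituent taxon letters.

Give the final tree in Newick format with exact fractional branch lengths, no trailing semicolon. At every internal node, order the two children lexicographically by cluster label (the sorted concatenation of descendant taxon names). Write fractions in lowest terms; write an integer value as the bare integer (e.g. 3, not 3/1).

1. join C+H (d=6) ⇒ CH; edges |C|=3, |H|=3
  updated: d(CH,I)=79/2, d(CH,K)=38, d(CH,R)=29, d(CH,Z)=45/2
2. join K+R (d=7) ⇒ KR; edges |K|=7/2, |R|=7/2
  updated: d(CH,KR)=67/2, d(I,KR)=54, d(KR,Z)=31
3. join CH+Z (d=45/2) ⇒ CHZ; edges |CH|=33/4, |Z|=45/4
  updated: d(CHZ,I)=127/3, d(CHZ,KR)=98/3
4. join CHZ+KR (d=98/3) ⇒ CHKRZ; edges |CHZ|=61/12, |KR|=77/6
  updated: d(CHKRZ,I)=47
5. join CHKRZ+I (d=47) ⇒ CHIKRZ; edges |CHKRZ|=43/6, |I|=47/2
final tree: ((((C:3,H:3):33/4,Z:45/4):61/12,(K:7/2,R:7/2):77/6):43/6,I:47/2)
total length: 973/12

((((C:3,H:3):33/4,Z:45/4):61/12,(K:7/2,R:7/2):77/6):43/6,I:47/2)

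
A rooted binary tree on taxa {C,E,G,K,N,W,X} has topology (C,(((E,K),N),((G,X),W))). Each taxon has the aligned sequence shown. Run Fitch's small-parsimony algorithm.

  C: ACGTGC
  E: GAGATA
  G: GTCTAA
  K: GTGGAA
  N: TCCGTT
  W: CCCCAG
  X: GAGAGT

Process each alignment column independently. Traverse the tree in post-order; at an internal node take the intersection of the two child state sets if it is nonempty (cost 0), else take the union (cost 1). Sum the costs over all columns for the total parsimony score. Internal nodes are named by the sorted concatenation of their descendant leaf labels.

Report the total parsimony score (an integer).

EK@0: {G} ∩ {G} = {G} (intersection, +0)
EKN@0: {G} ∪ {T} = {G,T} (union, +1)
GX@0: {G} ∩ {G} = {G} (intersection, +0)
GWX@0: {G} ∪ {C} = {C,G} (union, +1)
EGKNWX@0: {G,T} ∩ {C,G} = {G} (intersection, +0)
CEGKNWX@0: {A} ∪ {G} = {A,G} (union, +1)
EK@1: {A} ∪ {T} = {A,T} (union, +1)
EKN@1: {A,T} ∪ {C} = {A,C,T} (union, +1)
GX@1: {T} ∪ {A} = {A,T} (union, +1)
GWX@1: {A,T} ∪ {C} = {A,C,T} (union, +1)
EGKNWX@1: {A,C,T} ∩ {A,C,T} = {A,C,T} (intersection, +0)
CEGKNWX@1: {C} ∩ {A,C,T} = {C} (intersection, +0)
EK@2: {G} ∩ {G} = {G} (intersection, +0)
EKN@2: {G} ∪ {C} = {C,G} (union, +1)
GX@2: {C} ∪ {G} = {C,G} (union, +1)
GWX@2: {C,G} ∩ {C} = {C} (intersection, +0)
EGKNWX@2: {C,G} ∩ {C} = {C} (intersection, +0)
CEGKNWX@2: {G} ∪ {C} = {C,G} (union, +1)
EK@3: {A} ∪ {G} = {A,G} (union, +1)
EKN@3: {A,G} ∩ {G} = {G} (intersection, +0)
GX@3: {T} ∪ {A} = {A,T} (union, +1)
GWX@3: {A,T} ∪ {C} = {A,C,T} (union, +1)
EGKNWX@3: {G} ∪ {A,C,T} = {A,C,G,T} (union, +1)
CEGKNWX@3: {T} ∩ {A,C,G,T} = {T} (intersection, +0)
EK@4: {T} ∪ {A} = {A,T} (union, +1)
EKN@4: {A,T} ∩ {T} = {T} (intersection, +0)
GX@4: {A} ∪ {G} = {A,G} (union, +1)
GWX@4: {A,G} ∩ {A} = {A} (intersection, +0)
EGKNWX@4: {T} ∪ {A} = {A,T} (union, +1)
CEGKNWX@4: {G} ∪ {A,T} = {A,G,T} (union, +1)
EK@5: {A} ∩ {A} = {A} (intersection, +0)
EKN@5: {A} ∪ {T} = {A,T} (union, +1)
GX@5: {A} ∪ {T} = {A,T} (union, +1)
GWX@5: {A,T} ∪ {G} = {A,G,T} (union, +1)
EGKNWX@5: {A,T} ∩ {A,G,T} = {A,T} (intersection, +0)
CEGKNWX@5: {C} ∪ {A,T} = {A,C,T} (union, +1)
per-site changes: [3, 4, 3, 4, 4, 4]; total = 22

22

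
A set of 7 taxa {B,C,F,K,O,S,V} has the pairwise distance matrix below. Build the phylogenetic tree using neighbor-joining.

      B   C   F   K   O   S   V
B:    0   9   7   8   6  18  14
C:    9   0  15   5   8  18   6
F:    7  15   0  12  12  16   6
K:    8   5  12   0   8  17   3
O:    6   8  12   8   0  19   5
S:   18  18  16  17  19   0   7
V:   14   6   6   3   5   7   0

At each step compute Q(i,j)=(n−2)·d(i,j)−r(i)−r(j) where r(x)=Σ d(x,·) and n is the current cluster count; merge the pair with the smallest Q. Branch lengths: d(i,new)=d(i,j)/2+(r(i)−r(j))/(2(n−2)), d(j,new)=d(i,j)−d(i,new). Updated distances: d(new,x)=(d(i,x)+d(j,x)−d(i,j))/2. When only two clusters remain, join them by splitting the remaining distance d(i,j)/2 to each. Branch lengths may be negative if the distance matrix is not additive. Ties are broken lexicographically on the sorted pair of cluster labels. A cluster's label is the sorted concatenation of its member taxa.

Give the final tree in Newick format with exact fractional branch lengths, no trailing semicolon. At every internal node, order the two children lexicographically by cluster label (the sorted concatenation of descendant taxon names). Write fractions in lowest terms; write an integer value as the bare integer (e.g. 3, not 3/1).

iteration 1: select S,V (d=7, Q=-101); attach at lengths (89/10, -19/10); label the merged cluster SV
  updated: d(B,SV)=25/2, d(C,SV)=17/2, d(F,SV)=15/2, d(K,SV)=13/2, d(O,SV)=17/2
iteration 2: select B,F (d=7, Q=-68); attach at lengths (17/8, 39/8); label the merged cluster BF
  updated: d(BF,C)=17/2, d(BF,K)=13/2, d(BF,O)=11/2, d(BF,SV)=13/2
iteration 3: select C,K (d=5, Q=-41); attach at lengths (19/6, 11/6); label the merged cluster CK
  updated: d(BF,CK)=5, d(CK,O)=11/2, d(CK,SV)=5
iteration 4: select BF,O (d=11/2, Q=-51/2); attach at lengths (17/8, 27/8); label the merged cluster BFO
  updated: d(BFO,CK)=5/2, d(BFO,SV)=19/4
iteration 5: select BFO,CK (d=5/2, Q=-49/4); attach at lengths (9/8, 11/8); label the merged cluster BCFKO
  updated: d(BCFKO,SV)=29/8
iteration 6: select BCFKO,SV (d=29/8); attach at lengths (29/16, 29/16); label the merged cluster BCFKOSV
final tree: ((((B:17/8,F:39/8):17/8,O:27/8):9/8,(C:19/6,K:11/6):11/8):29/16,(S:89/10,V:-19/10):29/16)
total length: 245/8

((((B:17/8,F:39/8):17/8,O:27/8):9/8,(C:19/6,K:11/6):11/8):29/16,(S:89/10,V:-19/10):29/16)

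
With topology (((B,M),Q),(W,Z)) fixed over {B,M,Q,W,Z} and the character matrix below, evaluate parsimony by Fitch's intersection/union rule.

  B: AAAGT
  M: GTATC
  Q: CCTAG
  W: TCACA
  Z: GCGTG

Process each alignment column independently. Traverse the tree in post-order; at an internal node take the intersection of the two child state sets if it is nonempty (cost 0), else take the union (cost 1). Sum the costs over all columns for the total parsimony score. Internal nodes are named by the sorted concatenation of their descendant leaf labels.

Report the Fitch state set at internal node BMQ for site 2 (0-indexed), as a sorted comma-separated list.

site 0, node BM: B={A} ∪ M={G} → {A,G} (+1)
site 0, node BMQ: BM={A,G} ∪ Q={C} → {A,C,G} (+1)
site 0, node WZ: W={T} ∪ Z={G} → {G,T} (+1)
site 0, node BMQWZ: BMQ={A,C,G} ∩ WZ={G,T} → {G} (+0)
site 1, node BM: B={A} ∪ M={T} → {A,T} (+1)
site 1, node BMQ: BM={A,T} ∪ Q={C} → {A,C,T} (+1)
site 1, node WZ: W={C} ∩ Z={C} → {C} (+0)
site 1, node BMQWZ: BMQ={A,C,T} ∩ WZ={C} → {C} (+0)
site 2, node BM: B={A} ∩ M={A} → {A} (+0)
site 2, node BMQ: BM={A} ∪ Q={T} → {A,T} (+1)
site 2, node WZ: W={A} ∪ Z={G} → {A,G} (+1)
site 2, node BMQWZ: BMQ={A,T} ∩ WZ={A,G} → {A} (+0)
site 3, node BM: B={G} ∪ M={T} → {G,T} (+1)
site 3, node BMQ: BM={G,T} ∪ Q={A} → {A,G,T} (+1)
site 3, node WZ: W={C} ∪ Z={T} → {C,T} (+1)
site 3, node BMQWZ: BMQ={A,G,T} ∩ WZ={C,T} → {T} (+0)
site 4, node BM: B={T} ∪ M={C} → {C,T} (+1)
site 4, node BMQ: BM={C,T} ∪ Q={G} → {C,G,T} (+1)
site 4, node WZ: W={A} ∪ Z={G} → {A,G} (+1)
site 4, node BMQWZ: BMQ={C,G,T} ∩ WZ={A,G} → {G} (+0)
per-site changes: [3, 2, 2, 3, 3]; total = 13

A,T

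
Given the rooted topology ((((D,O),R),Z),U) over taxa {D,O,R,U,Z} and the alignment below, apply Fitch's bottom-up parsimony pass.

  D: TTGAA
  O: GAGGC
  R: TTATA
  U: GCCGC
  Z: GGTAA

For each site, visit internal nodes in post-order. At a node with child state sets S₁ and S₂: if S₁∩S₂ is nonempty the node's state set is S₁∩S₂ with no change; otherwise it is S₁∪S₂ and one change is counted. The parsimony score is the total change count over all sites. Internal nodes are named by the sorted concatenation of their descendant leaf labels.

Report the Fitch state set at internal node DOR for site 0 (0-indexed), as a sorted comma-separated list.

T

site 0, node DO: D={T} ∪ O={G} → {G,T} (+1)
site 0, node DOR: DO={G,T} ∩ R={T} → {T} (+0)
site 0, node DORZ: DOR={T} ∪ Z={G} → {G,T} (+1)
site 0, node DORUZ: DORZ={G,T} ∩ U={G} → {G} (+0)
site 1, node DO: D={T} ∪ O={A} → {A,T} (+1)
site 1, node DOR: DO={A,T} ∩ R={T} → {T} (+0)
site 1, node DORZ: DOR={T} ∪ Z={G} → {G,T} (+1)
site 1, node DORUZ: DORZ={G,T} ∪ U={C} → {C,G,T} (+1)
site 2, node DO: D={G} ∩ O={G} → {G} (+0)
site 2, node DOR: DO={G} ∪ R={A} → {A,G} (+1)
site 2, node DORZ: DOR={A,G} ∪ Z={T} → {A,G,T} (+1)
site 2, node DORUZ: DORZ={A,G,T} ∪ U={C} → {A,C,G,T} (+1)
site 3, node DO: D={A} ∪ O={G} → {A,G} (+1)
site 3, node DOR: DO={A,G} ∪ R={T} → {A,G,T} (+1)
site 3, node DORZ: DOR={A,G,T} ∩ Z={A} → {A} (+0)
site 3, node DORUZ: DORZ={A} ∪ U={G} → {A,G} (+1)
site 4, node DO: D={A} ∪ O={C} → {A,C} (+1)
site 4, node DOR: DO={A,C} ∩ R={A} → {A} (+0)
site 4, node DORZ: DOR={A} ∩ Z={A} → {A} (+0)
site 4, node DORUZ: DORZ={A} ∪ U={C} → {A,C} (+1)
per-site changes: [2, 3, 3, 3, 2]; total = 13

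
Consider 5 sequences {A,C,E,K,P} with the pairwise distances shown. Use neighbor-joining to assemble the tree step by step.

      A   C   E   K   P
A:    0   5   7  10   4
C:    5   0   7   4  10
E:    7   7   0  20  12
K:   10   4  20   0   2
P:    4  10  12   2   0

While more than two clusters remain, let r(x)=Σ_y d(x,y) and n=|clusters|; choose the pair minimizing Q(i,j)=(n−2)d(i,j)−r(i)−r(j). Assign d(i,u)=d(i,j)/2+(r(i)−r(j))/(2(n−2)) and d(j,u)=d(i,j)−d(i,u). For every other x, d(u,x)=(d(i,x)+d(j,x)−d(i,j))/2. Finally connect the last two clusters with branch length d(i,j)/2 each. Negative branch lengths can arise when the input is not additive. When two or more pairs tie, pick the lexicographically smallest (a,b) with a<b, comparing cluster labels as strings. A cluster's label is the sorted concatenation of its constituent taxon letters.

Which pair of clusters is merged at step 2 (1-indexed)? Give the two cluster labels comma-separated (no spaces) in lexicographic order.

iteration 1: select K,P (d=2, Q=-58); attach at lengths (7/3, -1/3); label the merged cluster KP
  updated: d(A,KP)=6, d(C,KP)=6, d(E,KP)=15
iteration 2: select A,E (d=7, Q=-33); attach at lengths (3/4, 25/4); label the merged cluster AE
  updated: d(AE,C)=5/2, d(AE,KP)=7
iteration 3: select AE,C (d=5/2, Q=-31/2); attach at lengths (7/4, 3/4); label the merged cluster ACE
  updated: d(ACE,KP)=21/4
iteration 4: select ACE,KP (d=21/4); attach at lengths (21/8, 21/8); label the merged cluster ACEKP
final tree: (((A:3/4,E:25/4):7/4,C:3/4):21/8,(K:7/3,P:-1/3):21/8)
total length: 67/4

A,E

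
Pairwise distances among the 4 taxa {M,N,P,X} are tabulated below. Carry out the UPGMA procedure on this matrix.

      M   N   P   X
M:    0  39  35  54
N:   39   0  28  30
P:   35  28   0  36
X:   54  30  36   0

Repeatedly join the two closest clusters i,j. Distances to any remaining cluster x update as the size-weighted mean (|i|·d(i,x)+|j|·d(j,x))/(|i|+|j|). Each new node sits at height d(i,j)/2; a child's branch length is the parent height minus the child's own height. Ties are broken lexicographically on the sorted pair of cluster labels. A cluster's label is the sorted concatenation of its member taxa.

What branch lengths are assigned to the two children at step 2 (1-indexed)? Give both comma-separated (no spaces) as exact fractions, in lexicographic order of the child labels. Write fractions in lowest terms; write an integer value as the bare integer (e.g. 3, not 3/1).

iteration 1: select N,P (d=28); attach at lengths (14, 14); label the merged cluster NP
  updated: d(M,NP)=37, d(NP,X)=33
iteration 2: select NP,X (d=33); attach at lengths (5/2, 33/2); label the merged cluster NPX
  updated: d(M,NPX)=128/3
iteration 3: select M,NPX (d=128/3); attach at lengths (64/3, 29/6); label the merged cluster MNPX
final tree: (M:64/3,((N:14,P:14):5/2,X:33/2):29/6)
total length: 439/6

5/2,33/2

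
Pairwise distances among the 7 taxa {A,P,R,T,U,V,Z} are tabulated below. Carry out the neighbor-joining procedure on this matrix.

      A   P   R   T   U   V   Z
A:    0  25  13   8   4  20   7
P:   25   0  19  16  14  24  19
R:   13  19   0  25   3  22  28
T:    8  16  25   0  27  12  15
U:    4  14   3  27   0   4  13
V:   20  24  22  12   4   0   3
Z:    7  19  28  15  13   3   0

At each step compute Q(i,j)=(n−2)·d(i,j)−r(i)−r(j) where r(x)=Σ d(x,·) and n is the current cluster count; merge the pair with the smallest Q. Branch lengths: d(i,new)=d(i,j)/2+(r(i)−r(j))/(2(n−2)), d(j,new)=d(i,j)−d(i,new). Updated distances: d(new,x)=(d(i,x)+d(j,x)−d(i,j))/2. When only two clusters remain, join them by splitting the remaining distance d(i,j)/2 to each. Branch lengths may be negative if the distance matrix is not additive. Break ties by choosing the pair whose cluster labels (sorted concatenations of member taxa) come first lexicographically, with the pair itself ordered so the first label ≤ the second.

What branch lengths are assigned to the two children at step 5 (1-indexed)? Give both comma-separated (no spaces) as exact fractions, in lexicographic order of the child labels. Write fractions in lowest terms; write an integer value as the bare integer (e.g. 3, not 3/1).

iteration 1: select R,U (d=3, Q=-160); attach at lengths (6, -3); label the merged cluster RU
  updated: d(A,RU)=7, d(P,RU)=15, d(RU,T)=49/2, d(RU,V)=23/2, d(RU,Z)=19
iteration 2: select V,Z (d=3, Q=-243/2); attach at lengths (39/16, 9/16); label the merged cluster VZ
  updated: d(A,VZ)=12, d(P,VZ)=20, d(RU,VZ)=55/4, d(T,VZ)=12
iteration 3: select A,RU (d=7, Q=-365/4); attach at lengths (17/8, 39/8); label the merged cluster ARU
  updated: d(ARU,P)=33/2, d(ARU,T)=51/4, d(ARU,VZ)=75/8
iteration 4: select ARU,VZ (d=75/8, Q=-245/4); attach at lengths (4, 43/8); label the merged cluster ARUVZ
  updated: d(ARUVZ,P)=217/16, d(ARUVZ,T)=123/16
iteration 5: select ARUVZ,P (d=217/16, Q=-149/4); attach at lengths (21/8, 175/16); label the merged cluster APRUVZ
  updated: d(APRUVZ,T)=81/16
iteration 6: select APRUVZ,T (d=81/16); attach at lengths (81/32, 81/32); label the merged cluster APRTUVZ
final tree: ((((A:17/8,(R:6,U:-3):39/8):4,(V:39/16,Z:9/16):43/8):21/8,P:175/16):81/32,T:81/32)
total length: 41

21/8,175/16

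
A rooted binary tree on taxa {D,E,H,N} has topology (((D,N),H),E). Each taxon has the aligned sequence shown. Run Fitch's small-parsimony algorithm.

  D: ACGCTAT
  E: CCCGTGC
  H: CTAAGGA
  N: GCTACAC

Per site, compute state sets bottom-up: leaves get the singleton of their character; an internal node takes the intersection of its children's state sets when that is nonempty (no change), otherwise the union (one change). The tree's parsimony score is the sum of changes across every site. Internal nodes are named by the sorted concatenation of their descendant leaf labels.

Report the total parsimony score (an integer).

13

DN@0: {A} ∪ {G} = {A,G} (union, +1)
DHN@0: {A,G} ∪ {C} = {A,C,G} (union, +1)
DEHN@0: {A,C,G} ∩ {C} = {C} (intersection, +0)
DN@1: {C} ∩ {C} = {C} (intersection, +0)
DHN@1: {C} ∪ {T} = {C,T} (union, +1)
DEHN@1: {C,T} ∩ {C} = {C} (intersection, +0)
DN@2: {G} ∪ {T} = {G,T} (union, +1)
DHN@2: {G,T} ∪ {A} = {A,G,T} (union, +1)
DEHN@2: {A,G,T} ∪ {C} = {A,C,G,T} (union, +1)
DN@3: {C} ∪ {A} = {A,C} (union, +1)
DHN@3: {A,C} ∩ {A} = {A} (intersection, +0)
DEHN@3: {A} ∪ {G} = {A,G} (union, +1)
DN@4: {T} ∪ {C} = {C,T} (union, +1)
DHN@4: {C,T} ∪ {G} = {C,G,T} (union, +1)
DEHN@4: {C,G,T} ∩ {T} = {T} (intersection, +0)
DN@5: {A} ∩ {A} = {A} (intersection, +0)
DHN@5: {A} ∪ {G} = {A,G} (union, +1)
DEHN@5: {A,G} ∩ {G} = {G} (intersection, +0)
DN@6: {T} ∪ {C} = {C,T} (union, +1)
DHN@6: {C,T} ∪ {A} = {A,C,T} (union, +1)
DEHN@6: {A,C,T} ∩ {C} = {C} (intersection, +0)
per-site changes: [2, 1, 3, 2, 2, 1, 2]; total = 13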